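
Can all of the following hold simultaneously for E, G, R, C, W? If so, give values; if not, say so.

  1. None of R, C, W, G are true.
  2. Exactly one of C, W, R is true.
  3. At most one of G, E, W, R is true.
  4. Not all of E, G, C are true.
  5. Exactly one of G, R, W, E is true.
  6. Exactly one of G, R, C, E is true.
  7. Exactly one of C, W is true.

UNSATISFIABLE

Case R = True:
  Constraint (1) is violated (R=T) — contradiction.
Case R = False:
  (1) forces C = False.
  (1) forces W = False.
  Constraint (2) is violated (C=F, W=F, R=F) — contradiction.
Both cases fail — unsatisfiable.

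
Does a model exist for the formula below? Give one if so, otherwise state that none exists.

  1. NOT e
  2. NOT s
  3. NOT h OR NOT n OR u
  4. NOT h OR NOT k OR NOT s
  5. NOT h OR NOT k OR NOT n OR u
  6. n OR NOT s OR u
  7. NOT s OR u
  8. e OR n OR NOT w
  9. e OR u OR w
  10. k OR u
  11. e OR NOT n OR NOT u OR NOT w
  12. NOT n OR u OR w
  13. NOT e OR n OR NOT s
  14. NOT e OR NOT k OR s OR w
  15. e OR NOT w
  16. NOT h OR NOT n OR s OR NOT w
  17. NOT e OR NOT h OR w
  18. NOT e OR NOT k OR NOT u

w: False, u: True, n: False, e: False, s: False, h: False, k: False

Unit clause (NOT e) forces e = False.
Unit clause (NOT s) forces s = False.
In (e OR NOT w) only NOT w is left, so w = False.
In (e OR u OR w) only u is left, so u = True.
Set n = False.
Set h = False.
Set k = False.
All clauses satisfied.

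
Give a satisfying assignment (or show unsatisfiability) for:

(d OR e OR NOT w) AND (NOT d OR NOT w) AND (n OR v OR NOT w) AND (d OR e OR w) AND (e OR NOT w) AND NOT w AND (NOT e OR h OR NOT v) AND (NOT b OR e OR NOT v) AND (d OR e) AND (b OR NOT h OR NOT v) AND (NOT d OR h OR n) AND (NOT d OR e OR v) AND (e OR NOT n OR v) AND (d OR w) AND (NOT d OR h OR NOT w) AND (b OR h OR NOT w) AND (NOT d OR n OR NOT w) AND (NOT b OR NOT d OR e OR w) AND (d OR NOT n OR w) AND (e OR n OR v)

d = True; w = False; n = False; h = True; v = False; b = True; e = True

Unit clause (NOT w) forces w = False.
In (d OR w) only d is left, so d = True.
Set n = False.
  then (NOT d OR h OR n) forces h = True.
Set v = False.
  then (NOT d OR e OR v) forces e = True.
Set b = True.
All clauses satisfied.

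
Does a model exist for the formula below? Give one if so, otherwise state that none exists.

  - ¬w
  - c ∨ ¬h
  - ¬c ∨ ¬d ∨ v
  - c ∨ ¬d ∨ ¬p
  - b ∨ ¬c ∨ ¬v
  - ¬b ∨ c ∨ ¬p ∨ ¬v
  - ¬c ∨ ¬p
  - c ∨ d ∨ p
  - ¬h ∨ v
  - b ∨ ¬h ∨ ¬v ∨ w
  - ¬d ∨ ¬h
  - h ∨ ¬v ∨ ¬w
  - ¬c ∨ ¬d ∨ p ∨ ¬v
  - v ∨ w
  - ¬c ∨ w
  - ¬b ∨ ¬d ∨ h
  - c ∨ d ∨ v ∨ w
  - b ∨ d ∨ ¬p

h: False, p: False, w: False, d: True, c: False, b: False, v: True

Unit clause (¬w) forces w = False.
In (v ∨ w) only v is left, so v = True.
In (¬c ∨ w) only ¬c is left, so c = False.
In (c ∨ ¬h) only ¬h is left, so h = False.
Try p = True:
  (c ∨ ¬d ∨ ¬p) forces d = False.
  (¬b ∨ c ∨ ¬p ∨ ¬v) forces b = False.
  clause (b ∨ d ∨ ¬p) is falsified — backtrack.
So p = False.
  then (c ∨ d ∨ p) forces d = True.
  then (¬b ∨ ¬d ∨ h) forces b = False.
All clauses satisfied.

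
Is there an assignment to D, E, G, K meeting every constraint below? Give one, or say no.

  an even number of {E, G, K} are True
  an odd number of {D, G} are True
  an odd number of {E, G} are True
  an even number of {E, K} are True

D = True; E = True; G = False; K = True

{E, G, K}: 2 true → even ✓
{D, G}: 1 true → odd ✓
{E, G}: 1 true → odd ✓
{E, K}: 2 true → even ✓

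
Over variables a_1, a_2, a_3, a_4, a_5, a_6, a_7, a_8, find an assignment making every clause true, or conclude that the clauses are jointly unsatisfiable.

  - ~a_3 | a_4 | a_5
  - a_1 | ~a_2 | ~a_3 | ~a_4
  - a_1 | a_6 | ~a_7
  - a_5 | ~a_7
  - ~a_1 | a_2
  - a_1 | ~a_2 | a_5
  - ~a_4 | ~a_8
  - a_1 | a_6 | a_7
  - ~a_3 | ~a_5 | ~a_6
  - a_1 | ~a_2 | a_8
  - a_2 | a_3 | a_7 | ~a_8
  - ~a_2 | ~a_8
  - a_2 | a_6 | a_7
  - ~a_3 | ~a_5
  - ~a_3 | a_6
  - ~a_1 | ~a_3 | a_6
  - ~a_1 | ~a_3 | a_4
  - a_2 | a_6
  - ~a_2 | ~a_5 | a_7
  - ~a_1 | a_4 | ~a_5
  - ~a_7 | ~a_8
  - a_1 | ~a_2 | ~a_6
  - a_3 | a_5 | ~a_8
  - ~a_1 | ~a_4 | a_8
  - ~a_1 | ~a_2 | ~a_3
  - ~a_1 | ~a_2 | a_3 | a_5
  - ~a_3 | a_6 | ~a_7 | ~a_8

a_1: False, a_2: False, a_3: False, a_4: True, a_5: True, a_6: True, a_7: False, a_8: False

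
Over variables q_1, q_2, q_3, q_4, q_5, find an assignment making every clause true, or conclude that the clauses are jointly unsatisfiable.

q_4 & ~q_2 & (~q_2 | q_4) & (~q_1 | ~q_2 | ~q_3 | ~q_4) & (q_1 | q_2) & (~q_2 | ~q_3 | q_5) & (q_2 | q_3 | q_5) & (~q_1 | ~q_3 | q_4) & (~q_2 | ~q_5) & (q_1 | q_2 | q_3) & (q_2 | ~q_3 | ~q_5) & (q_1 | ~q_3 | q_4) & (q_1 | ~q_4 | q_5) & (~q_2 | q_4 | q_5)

q_1=T, q_2=F, q_3=T, q_4=T, q_5=F

Unit clause (q_4) forces q_4 = True.
Unit clause (~q_2) forces q_2 = False.
In (q_1 | q_2) only q_1 is left, so q_1 = True.
Set q_3 = True.
  then (q_2 | ~q_3 | ~q_5) forces q_5 = False.
All clauses satisfied.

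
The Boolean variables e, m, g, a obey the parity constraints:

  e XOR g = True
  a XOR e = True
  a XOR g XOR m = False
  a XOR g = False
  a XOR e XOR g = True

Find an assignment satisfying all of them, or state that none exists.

e = True, m = False, g = False, a = False

e XOR g = T XOR F = True ✓
a XOR e = F XOR T = True ✓
a XOR g XOR m = F XOR F XOR F = False ✓
a XOR g = F XOR F = False ✓
a XOR e XOR g = F XOR T XOR F = True ✓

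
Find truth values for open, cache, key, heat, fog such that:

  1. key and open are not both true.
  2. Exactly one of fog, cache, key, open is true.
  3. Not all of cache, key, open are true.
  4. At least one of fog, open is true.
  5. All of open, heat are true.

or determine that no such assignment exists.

open: True, cache: False, key: False, heat: True, fog: False

  (1) key=F, open=T — not both ✓
  (2) {fog, cache, key, open}: 1 true — exactly one ✓
  (3) {cache, key, open}: 1/3 true — not all ✓
  (4) {fog, open}: 1 true — at least one ✓
  (5) {open, heat}: all 2 true ✓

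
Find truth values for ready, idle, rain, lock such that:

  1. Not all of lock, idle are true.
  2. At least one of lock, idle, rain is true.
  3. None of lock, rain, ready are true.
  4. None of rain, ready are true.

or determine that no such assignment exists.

ready = False; idle = True; rain = False; lock = False

  (1) {lock, idle}: 1/2 true — not all ✓
  (2) {lock, idle, rain}: 1 true — at least one ✓
  (3) {lock, rain, ready}: 0 true — none ✓
  (4) {rain, ready}: 0 true — none ✓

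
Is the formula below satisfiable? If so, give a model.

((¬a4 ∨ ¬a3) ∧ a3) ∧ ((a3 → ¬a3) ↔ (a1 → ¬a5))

a1 = True, a3 = True, a4 = False, a5 = True

  (¬a4 ∨ ¬a3) ∧ a3 = True
    ¬a4 ∨ ¬a3 = True
      ¬a4 = True
      ¬a3 = False
  (a3 → ¬a3) ↔ (a1 → ¬a5) = True
    a3 → ¬a3 = False
      ¬a3 = False
    a1 → ¬a5 = False
      ¬a5 = False
Both conjuncts True, so the formula holds.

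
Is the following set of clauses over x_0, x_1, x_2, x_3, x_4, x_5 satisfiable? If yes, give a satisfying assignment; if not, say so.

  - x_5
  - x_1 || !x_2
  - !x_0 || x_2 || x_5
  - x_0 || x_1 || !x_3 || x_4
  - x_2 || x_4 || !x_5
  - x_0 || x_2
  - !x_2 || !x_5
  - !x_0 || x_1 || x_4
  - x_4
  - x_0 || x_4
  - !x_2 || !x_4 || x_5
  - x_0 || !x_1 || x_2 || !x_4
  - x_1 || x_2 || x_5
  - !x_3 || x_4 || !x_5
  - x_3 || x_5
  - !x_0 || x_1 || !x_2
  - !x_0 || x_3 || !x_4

x_0=T, x_1=T, x_2=F, x_3=T, x_4=T, x_5=T

Unit clause (x_5) forces x_5 = True.
In (!x_2 || !x_5) only !x_2 is left, so x_2 = False.
Unit clause (x_4) forces x_4 = True.
In (x_0 || x_2) only x_0 is left, so x_0 = True.
In (!x_0 || x_3 || !x_4) only x_3 is left, so x_3 = True.
Set x_1 = True.
All clauses satisfied.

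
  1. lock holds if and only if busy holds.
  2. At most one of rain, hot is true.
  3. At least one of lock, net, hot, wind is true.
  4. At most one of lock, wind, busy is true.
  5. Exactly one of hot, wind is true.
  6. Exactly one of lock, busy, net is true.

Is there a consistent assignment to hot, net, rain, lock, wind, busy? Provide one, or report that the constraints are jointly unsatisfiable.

hot = True, net = True, rain = False, lock = False, wind = False, busy = False

  (1) lock=F, busy=F — same ✓
  (2) {rain, hot}: 1 true — at most one ✓
  (3) {lock, net, hot, wind}: 2 true — at least one ✓
  (4) {lock, wind, busy}: 0 true — at most one ✓
  (5) {hot, wind}: 1 true — exactly one ✓
  (6) {lock, busy, net}: 1 true — exactly one ✓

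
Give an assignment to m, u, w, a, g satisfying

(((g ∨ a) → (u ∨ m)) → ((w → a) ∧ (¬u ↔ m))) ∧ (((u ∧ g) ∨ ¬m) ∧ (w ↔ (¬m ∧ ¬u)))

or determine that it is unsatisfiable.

m: False, u: True, w: False, a: False, g: True

  ((g ∨ a) → (u ∨ m)) → ((w → a) ∧ (¬u ↔ m)) = True
    (g ∨ a) → (u ∨ m) = True
      g ∨ a = True
      u ∨ m = True
    (w → a) ∧ (¬u ↔ m) = True
      w → a = True
      ¬u ↔ m = True
        ¬u = False
  ((u ∧ g) ∨ ¬m) ∧ (w ↔ (¬m ∧ ¬u)) = True
    (u ∧ g) ∨ ¬m = True
      u ∧ g = True
      ¬m = True
    w ↔ (¬m ∧ ¬u) = True
      ¬m ∧ ¬u = False
        ¬m = True
        ¬u = False
Both conjuncts True, so the formula holds.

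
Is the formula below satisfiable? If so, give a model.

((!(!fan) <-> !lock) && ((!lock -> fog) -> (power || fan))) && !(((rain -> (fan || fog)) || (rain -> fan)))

power = True, rain = True, fog = False, fan = False, lock = True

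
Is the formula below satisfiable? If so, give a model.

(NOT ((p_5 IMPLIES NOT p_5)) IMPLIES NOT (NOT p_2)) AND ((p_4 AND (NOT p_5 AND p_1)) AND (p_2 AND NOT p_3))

p_1 = True, p_2 = True, p_3 = False, p_4 = True, p_5 = False

  NOT ((p_5 IMPLIES NOT p_5)) IMPLIES NOT (NOT p_2) = True
    NOT ((p_5 IMPLIES NOT p_5)) = False
      p_5 IMPLIES NOT p_5 = True
        NOT p_5 = True
    NOT (NOT p_2) = True
      NOT p_2 = False
  (p_4 AND (NOT p_5 AND p_1)) AND (p_2 AND NOT p_3) = True
    p_4 AND (NOT p_5 AND p_1) = True
      NOT p_5 AND p_1 = True
        NOT p_5 = True
    p_2 AND NOT p_3 = True
      NOT p_3 = True
Both conjuncts True, so the formula holds.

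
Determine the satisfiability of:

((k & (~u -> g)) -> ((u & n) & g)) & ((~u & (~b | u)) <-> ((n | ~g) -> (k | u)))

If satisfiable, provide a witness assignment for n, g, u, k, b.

n=F; g=F; u=F; k=T; b=F

  (k & (~u -> g)) -> ((u & n) & g) = True
    k & (~u -> g) = False
      ~u -> g = False
        ~u = True
    (u & n) & g = False
      u & n = False
  (~u & (~b | u)) <-> ((n | ~g) -> (k | u)) = True
    ~u & (~b | u) = True
      ~u = True
      ~b | u = True
        ~b = True
    (n | ~g) -> (k | u) = True
      n | ~g = True
        ~g = True
      k | u = True
Both conjuncts True, so the formula holds.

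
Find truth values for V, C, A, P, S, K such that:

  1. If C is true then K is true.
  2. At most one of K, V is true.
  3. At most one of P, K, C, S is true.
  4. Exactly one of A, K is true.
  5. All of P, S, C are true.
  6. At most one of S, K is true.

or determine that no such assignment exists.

The formula is unsatisfiable.

Case C = True:
  (1) with C=T forces K = True.
  Constraint (3) is violated (K=T, C=T) — contradiction.
Case C = False:
  Constraint (5) is violated (C=F) — contradiction.
Both cases fail — unsatisfiable.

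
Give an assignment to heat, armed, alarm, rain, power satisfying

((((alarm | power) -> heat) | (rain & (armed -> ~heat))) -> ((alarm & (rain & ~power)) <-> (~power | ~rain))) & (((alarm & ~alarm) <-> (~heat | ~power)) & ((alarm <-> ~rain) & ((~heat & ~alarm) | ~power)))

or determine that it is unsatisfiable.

No satisfying assignment exists.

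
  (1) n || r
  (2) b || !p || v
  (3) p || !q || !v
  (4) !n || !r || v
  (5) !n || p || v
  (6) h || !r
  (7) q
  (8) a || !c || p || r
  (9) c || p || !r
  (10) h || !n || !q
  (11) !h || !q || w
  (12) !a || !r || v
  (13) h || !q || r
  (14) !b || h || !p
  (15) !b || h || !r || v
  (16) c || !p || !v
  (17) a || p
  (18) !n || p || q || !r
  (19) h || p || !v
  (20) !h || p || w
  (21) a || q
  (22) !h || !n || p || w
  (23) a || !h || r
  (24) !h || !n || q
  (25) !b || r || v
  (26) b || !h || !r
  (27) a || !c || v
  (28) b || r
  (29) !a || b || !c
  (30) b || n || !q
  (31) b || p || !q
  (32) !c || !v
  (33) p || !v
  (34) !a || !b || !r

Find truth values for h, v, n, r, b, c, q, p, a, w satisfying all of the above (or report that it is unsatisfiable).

h = True; v = False; n = False; r = True; b = True; c = False; q = True; p = True; a = False; w = True

Unit clause (q) forces q = True.
Try h = False:
  (h || !r) forces r = False.
  clause (h || !q || r) is falsified — backtrack.
So h = True.
  then (!h || !q || w) forces w = True.
Try v = True:
  (p || !q || !v) forces p = True.
  (c || !p || !v) forces c = True.
  clause (!c || !v) is falsified — backtrack.
So v = False.
Try n = True:
  (!n || !r || v) forces r = False.
  (!n || p || v) forces p = True.
  (b || !p || v) forces b = True.
  clause (!b || r || v) is falsified — backtrack.
So n = False.
  then (n || r) forces r = True.
  then (!a || !r || v) forces a = False.
  then (a || p) forces p = True.
  then (b || !h || !r) forces b = True.
  then (a || !c || v) forces c = False.
All clauses satisfied.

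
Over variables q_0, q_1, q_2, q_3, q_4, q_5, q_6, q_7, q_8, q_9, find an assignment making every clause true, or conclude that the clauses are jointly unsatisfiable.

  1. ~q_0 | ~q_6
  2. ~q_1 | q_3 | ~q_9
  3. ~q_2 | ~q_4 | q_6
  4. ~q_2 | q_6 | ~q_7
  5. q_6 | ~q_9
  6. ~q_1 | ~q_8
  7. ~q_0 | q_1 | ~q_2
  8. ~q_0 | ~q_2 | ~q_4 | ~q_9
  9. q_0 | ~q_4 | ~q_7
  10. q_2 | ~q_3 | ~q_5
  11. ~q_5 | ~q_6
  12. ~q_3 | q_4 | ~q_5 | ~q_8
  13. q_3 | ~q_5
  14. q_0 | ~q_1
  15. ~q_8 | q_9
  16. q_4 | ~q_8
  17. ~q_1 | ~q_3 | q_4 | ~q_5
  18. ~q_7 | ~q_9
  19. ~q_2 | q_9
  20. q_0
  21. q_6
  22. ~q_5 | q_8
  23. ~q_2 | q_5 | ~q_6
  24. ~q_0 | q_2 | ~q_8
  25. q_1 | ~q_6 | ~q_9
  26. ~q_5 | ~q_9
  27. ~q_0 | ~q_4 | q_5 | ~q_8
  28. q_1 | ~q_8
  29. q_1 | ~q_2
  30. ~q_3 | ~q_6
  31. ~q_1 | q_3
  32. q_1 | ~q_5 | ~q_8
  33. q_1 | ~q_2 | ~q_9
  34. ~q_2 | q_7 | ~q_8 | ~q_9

Unsatisfiable

Case q_0 = True:
  (~q_0 | ~q_6) forces q_6 = False.
  Clause (q_6) is falsified — contradiction.
Case q_0 = False:
  Clause (q_0) is falsified — contradiction.
Both cases fail, so the formula is unsatisfiable.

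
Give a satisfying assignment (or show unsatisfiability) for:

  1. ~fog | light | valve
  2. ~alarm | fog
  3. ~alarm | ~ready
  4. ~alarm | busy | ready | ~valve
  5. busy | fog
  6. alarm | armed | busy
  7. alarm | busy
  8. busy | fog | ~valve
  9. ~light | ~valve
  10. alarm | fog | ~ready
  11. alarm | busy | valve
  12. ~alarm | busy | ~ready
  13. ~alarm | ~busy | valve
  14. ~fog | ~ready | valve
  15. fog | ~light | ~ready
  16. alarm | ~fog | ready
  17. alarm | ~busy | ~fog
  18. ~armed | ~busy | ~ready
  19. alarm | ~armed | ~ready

Set armed = False.
Set busy = True.
Set valve = False.
  then (~alarm | ~busy | valve) forces alarm = False.
  then (alarm | ~busy | ~fog) forces fog = False.
  then (alarm | fog | ~ready) forces ready = False.
Set light = False.
All clauses satisfied.

armed = False, busy = True, valve = False, light = False, alarm = False, ready = False, fog = False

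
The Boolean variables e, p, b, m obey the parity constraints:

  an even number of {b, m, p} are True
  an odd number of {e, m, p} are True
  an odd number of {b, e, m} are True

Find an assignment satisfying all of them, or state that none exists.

e: False, p: True, b: True, m: False

{b, m, p}: 2 true → even ✓
{e, m, p}: 1 true → odd ✓
{b, e, m}: 1 true → odd ✓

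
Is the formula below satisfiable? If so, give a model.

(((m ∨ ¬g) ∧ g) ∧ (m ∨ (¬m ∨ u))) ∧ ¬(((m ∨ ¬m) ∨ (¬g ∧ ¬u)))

The conjunct ¬(((m ∨ ¬m) ∨ (¬g ∧ ¬u))) is unsatisfiable on its own:
  u=F, m=F, g=F: evaluates to False.
  u=F, m=F, g=T: evaluates to False.
  u=F, m=T, g=F: evaluates to False.
  u=F, m=T, g=T: evaluates to False.
  u=T, m=F, g=F: evaluates to False.
  u=T, m=F, g=T: evaluates to False.
  u=T, m=T, g=F: evaluates to False.
  u=T, m=T, g=T: evaluates to False.
So the whole conjunction is unsatisfiable.

The formula is unsatisfiable.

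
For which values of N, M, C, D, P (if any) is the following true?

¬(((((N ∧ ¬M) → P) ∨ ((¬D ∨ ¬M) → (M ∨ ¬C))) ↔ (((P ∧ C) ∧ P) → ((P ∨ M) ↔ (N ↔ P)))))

N=T, M=F, C=T, D=F, P=F

  ¬(((((N ∧ ¬M) → P) ∨ ((¬D ∨ ¬M) → (M ∨ ¬C))) ↔ (((P ∧ C) ∧ P) → ((P ∨ M) ↔ (N ↔ P))))) = True
    (((N ∧ ¬M) → P) ∨ ((¬D ∨ ¬M) → (M ∨ ¬C))) ↔ (((P ∧ C) ∧ P) → ((P ∨ M) ↔ (N ↔ P))) = False
      ((N ∧ ¬M) → P) ∨ ((¬D ∨ ¬M) → (M ∨ ¬C)) = False
        (N ∧ ¬M) → P = False
          N ∧ ¬M = True
            ¬M = True
        (¬D ∨ ¬M) → (M ∨ ¬C) = False
          ¬D ∨ ¬M = True
            ¬D = True
            ¬M = True
          M ∨ ¬C = False
            ¬C = False
      ((P ∧ C) ∧ P) → ((P ∨ M) ↔ (N ↔ P)) = True
        (P ∧ C) ∧ P = False
          P ∧ C = False
        (P ∨ M) ↔ (N ↔ P) = True
          P ∨ M = False
          N ↔ P = False
The formula evaluates to True.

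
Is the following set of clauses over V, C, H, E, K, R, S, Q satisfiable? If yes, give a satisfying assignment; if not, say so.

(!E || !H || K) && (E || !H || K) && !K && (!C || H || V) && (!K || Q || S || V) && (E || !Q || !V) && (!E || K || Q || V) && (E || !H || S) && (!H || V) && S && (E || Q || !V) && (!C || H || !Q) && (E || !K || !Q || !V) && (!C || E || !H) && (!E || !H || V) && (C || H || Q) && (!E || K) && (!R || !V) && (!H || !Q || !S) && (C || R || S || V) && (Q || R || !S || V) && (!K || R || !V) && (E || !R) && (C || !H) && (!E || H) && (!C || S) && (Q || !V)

V=F, C=F, H=F, E=F, K=F, R=F, S=T, Q=T

Unit clause (!K) forces K = False.
Unit clause (S) forces S = True.
In (!E || K) only !E is left, so E = False.
In (E || !R) only !R is left, so R = False.
In (E || !H || K) only !H is left, so H = False.
Set V = False.
  then (!C || H || V) forces C = False.
  then (C || H || Q) forces Q = True.
All clauses satisfied.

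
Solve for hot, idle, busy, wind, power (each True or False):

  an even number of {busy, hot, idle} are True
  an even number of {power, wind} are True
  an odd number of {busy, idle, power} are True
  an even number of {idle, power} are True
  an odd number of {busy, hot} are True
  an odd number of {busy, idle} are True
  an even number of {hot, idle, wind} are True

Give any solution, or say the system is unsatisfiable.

Unsatisfiable — no assignment works.

Adding constraints 1, 3, 4, 5, 6 mod 2: every variable appears an even number of times on the left, so the left side is 0.
But the right sides sum to 1 (mod 2). 0 ≠ 1 — the system is inconsistent.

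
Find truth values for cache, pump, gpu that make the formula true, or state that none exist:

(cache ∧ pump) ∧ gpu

cache: True; pump: True; gpu: True

  cache ∧ pump = True
Both conjuncts True, so the formula holds.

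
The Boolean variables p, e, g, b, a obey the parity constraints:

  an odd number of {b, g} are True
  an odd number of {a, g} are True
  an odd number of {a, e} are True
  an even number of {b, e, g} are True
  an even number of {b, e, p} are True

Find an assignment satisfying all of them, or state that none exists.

p = True, e = True, g = True, b = False, a = False

{b, g}: 1 true → odd ✓
{a, g}: 1 true → odd ✓
{a, e}: 1 true → odd ✓
{b, e, g}: 2 true → even ✓
{b, e, p}: 2 true → even ✓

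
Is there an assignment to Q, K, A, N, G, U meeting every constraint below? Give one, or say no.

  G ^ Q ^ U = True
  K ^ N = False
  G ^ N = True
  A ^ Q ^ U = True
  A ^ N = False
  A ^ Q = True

Adding constraints 1, 3, 4, 5 mod 2: every variable appears an even number of times on the left, so the left side is 0.
But the right sides sum to 1 (mod 2). 0 ≠ 1 — the system is inconsistent.

UNSATISFIABLE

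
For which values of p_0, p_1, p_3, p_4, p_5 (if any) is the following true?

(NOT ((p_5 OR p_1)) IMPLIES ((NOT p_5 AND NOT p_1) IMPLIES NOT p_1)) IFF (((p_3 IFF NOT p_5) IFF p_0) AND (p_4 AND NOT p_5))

p_0: False, p_1: True, p_3: False, p_4: True, p_5: False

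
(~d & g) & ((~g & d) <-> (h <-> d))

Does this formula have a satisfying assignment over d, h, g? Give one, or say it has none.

d = False, h = True, g = True

  ~d & g = True
    ~d = True
  (~g & d) <-> (h <-> d) = True
    ~g & d = False
      ~g = False
    h <-> d = False
Both conjuncts True, so the formula holds.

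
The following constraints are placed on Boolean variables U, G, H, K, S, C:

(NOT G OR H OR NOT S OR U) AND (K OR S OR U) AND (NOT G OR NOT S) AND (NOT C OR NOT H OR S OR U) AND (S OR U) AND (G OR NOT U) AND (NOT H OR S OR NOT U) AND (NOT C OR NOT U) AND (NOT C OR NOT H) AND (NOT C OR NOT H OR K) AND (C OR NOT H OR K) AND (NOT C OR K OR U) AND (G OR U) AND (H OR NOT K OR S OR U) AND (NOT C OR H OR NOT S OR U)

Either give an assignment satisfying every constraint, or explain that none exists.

U = True, G = True, H = False, K = True, S = False, C = False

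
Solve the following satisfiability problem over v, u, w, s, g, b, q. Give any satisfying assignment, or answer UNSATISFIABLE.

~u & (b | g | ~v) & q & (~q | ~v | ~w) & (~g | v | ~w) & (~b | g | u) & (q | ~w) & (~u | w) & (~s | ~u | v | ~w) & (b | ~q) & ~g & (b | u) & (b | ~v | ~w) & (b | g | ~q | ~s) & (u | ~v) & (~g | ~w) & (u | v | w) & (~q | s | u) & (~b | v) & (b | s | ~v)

The formula is unsatisfiable.

Case u = True:
  Clause (~u) is falsified — contradiction.
Case u = False:
  (q) forces q = True.
  (b | ~q) forces b = True.
  (~b | g | u) forces g = True.
  Clause (~g) is falsified — contradiction.
Both cases fail, so the formula is unsatisfiable.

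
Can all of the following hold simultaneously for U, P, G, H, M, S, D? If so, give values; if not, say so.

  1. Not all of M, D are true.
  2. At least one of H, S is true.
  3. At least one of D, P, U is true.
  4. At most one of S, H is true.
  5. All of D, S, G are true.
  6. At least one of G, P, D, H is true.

U=F, P=T, G=T, H=F, M=F, S=T, D=T

  (1) {M, D}: 1/2 true — not all ✓
  (2) {H, S}: 1 true — at least one ✓
  (3) {D, P, U}: 2 true — at least one ✓
  (4) {S, H}: 1 true — at most one ✓
  (5) {D, S, G}: all 3 true ✓
  (6) {G, P, D, H}: 3 true — at least one ✓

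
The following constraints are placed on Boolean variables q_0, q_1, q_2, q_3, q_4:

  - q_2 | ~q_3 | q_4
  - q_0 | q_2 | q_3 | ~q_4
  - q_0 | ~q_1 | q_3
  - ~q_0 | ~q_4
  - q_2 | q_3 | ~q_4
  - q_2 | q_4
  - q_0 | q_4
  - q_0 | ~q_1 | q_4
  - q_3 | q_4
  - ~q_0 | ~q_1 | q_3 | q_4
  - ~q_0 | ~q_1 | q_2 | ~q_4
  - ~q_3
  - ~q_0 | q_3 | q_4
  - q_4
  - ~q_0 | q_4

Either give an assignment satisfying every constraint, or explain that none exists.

q_0 = False; q_1 = False; q_2 = True; q_3 = False; q_4 = True

Unit clause (~q_3) forces q_3 = False.
Unit clause (q_4) forces q_4 = True.
In (~q_0 | ~q_4) only ~q_0 is left, so q_0 = False.
In (q_2 | q_3 | ~q_4) only q_2 is left, so q_2 = True.
In (q_0 | ~q_1 | q_3) only ~q_1 is left, so q_1 = False.
All clauses satisfied.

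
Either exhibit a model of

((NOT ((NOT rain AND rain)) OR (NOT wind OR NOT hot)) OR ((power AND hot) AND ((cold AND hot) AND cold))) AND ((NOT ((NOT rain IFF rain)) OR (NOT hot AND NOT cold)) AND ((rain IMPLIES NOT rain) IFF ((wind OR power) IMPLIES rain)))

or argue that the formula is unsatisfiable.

cold = False; hot = False; rain = False; wind = False; power = False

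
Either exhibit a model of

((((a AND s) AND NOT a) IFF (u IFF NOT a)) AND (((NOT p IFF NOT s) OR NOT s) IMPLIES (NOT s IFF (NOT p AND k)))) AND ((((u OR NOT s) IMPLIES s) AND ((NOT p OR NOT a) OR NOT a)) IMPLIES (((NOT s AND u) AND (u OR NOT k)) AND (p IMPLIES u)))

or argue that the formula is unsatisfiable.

p = False, k = True, u = False, s = False, a = False

  (((a AND s) AND NOT a) IFF (u IFF NOT a)) AND (((NOT p IFF NOT s) OR NOT s) IMPLIES (NOT s IFF (NOT p AND k))) = True
    ((a AND s) AND NOT a) IFF (u IFF NOT a) = True
      (a AND s) AND NOT a = False
        a AND s = False
        NOT a = True
      u IFF NOT a = False
        NOT a = True
    ((NOT p IFF NOT s) OR NOT s) IMPLIES (NOT s IFF (NOT p AND k)) = True
      (NOT p IFF NOT s) OR NOT s = True
        NOT p IFF NOT s = True
          NOT p = True
          NOT s = True
        NOT s = True
      NOT s IFF (NOT p AND k) = True
        NOT s = True
        NOT p AND k = True
          NOT p = True
  (((u OR NOT s) IMPLIES s) AND ((NOT p OR NOT a) OR NOT a)) IMPLIES (((NOT s AND u) AND (u OR NOT k)) AND (p IMPLIES u)) = True
    ((u OR NOT s) IMPLIES s) AND ((NOT p OR NOT a) OR NOT a) = False
      (u OR NOT s) IMPLIES s = False
        u OR NOT s = True
          NOT s = True
      (NOT p OR NOT a) OR NOT a = True
        NOT p OR NOT a = True
          NOT p = True
          NOT a = True
        NOT a = True
    ((NOT s AND u) AND (u OR NOT k)) AND (p IMPLIES u) = False
      (NOT s AND u) AND (u OR NOT k) = False
        NOT s AND u = False
          NOT s = True
        u OR NOT k = False
          NOT k = False
      p IMPLIES u = True
Both conjuncts True, so the formula holds.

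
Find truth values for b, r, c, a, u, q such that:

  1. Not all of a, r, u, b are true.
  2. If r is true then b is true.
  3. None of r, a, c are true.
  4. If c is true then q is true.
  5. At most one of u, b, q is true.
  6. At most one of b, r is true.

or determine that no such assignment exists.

b: False; r: False; c: False; a: False; u: False; q: True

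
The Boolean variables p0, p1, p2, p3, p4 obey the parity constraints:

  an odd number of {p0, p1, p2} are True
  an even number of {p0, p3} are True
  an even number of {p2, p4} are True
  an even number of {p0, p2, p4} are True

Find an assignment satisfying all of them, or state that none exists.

p0 = False; p1 = True; p2 = False; p3 = False; p4 = False

{p0, p1, p2}: 1 true → odd ✓
{p0, p3}: 0 true → even ✓
{p2, p4}: 0 true → even ✓
{p0, p2, p4}: 0 true → even ✓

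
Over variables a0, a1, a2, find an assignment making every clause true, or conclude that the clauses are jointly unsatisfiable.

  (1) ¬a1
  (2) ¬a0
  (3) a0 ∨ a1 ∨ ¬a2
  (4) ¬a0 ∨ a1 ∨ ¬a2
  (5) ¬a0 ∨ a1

a0: False, a1: False, a2: False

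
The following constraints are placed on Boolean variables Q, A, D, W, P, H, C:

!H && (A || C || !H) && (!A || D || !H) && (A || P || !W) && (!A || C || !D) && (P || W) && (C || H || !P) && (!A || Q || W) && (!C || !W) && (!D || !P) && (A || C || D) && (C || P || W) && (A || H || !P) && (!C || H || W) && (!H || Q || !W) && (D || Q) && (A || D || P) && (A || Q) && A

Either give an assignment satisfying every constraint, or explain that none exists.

Q=T, A=T, D=F, W=T, P=F, H=F, C=F

Unit clause (!H) forces H = False.
Unit clause (A) forces A = True.
Set Q = True.
Try D = True:
  (!A || C || !D) forces C = True.
  (!C || !W) forces W = False.
  clause (!C || H || W) is falsified — backtrack.
So D = False.
Set W = True.
  then (!C || !W) forces C = False.
  then (C || H || !P) forces P = False.
All clauses satisfied.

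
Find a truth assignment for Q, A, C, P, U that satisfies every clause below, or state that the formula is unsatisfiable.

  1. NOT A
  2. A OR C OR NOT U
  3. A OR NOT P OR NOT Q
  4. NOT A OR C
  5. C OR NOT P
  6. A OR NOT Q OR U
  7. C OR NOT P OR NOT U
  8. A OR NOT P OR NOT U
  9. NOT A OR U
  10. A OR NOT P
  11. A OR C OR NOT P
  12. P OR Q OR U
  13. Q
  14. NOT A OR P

Unit clause (NOT A) forces A = False.
In (A OR NOT P) only NOT P is left, so P = False.
Unit clause (Q) forces Q = True.
In (A OR NOT Q OR U) only U is left, so U = True.
In (A OR C OR NOT U) only C is left, so C = True.
All clauses satisfied.

Q: True, A: False, C: True, P: False, U: True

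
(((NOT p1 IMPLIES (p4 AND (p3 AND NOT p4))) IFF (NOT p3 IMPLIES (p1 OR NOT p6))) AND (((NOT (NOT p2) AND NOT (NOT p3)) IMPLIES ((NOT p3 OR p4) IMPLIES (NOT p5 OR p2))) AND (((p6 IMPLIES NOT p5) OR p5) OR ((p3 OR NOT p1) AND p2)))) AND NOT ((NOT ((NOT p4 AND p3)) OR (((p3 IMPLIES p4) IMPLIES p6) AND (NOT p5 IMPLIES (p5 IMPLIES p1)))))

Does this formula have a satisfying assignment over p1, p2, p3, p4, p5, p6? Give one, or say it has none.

No satisfying assignment exists.

The conjunct NOT ((NOT ((NOT p4 AND p3)) OR (((p3 IMPLIES p4) IMPLIES p6) AND (NOT p5 IMPLIES (p5 IMPLIES p1))))) is unsatisfiable on its own:
  p3 = True: simplifies to NOT ((NOT (NOT p4) OR ((p4 IMPLIES p6) AND (NOT p5 IMPLIES (p5 IMPLIES p1))))).
    p4 = True: this becomes NOT ((True OR (p6 AND (NOT p5 IMPLIES (p5 IMPLIES p1))))) = False.
    p4 = False: simplifies to NOT ((NOT p5 IMPLIES (p5 IMPLIES p1))).
      p5 = True: this becomes NOT ((False IMPLIES p1)) = False.
      p5 = False: this becomes NOT ((True IMPLIES True)) = False.
  p3 = False: this becomes NOT ((True OR (p6 AND (NOT p5 IMPLIES (p5 IMPLIES p1))))) = False.
So the whole conjunction is unsatisfiable.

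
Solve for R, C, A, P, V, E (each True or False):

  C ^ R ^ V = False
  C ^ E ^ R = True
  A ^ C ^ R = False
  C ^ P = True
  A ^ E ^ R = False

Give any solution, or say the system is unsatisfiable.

R=T; C=T; A=F; P=F; V=F; E=T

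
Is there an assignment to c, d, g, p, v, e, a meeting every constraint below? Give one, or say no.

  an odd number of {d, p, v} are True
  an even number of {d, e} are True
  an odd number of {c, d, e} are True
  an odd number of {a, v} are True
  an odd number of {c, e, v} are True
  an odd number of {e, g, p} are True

c=T; d=T; g=T; p=T; v=T; e=T; a=F

{d, p, v}: 3 true → odd ✓
{d, e}: 2 true → even ✓
{c, d, e}: 3 true → odd ✓
{a, v}: 1 true → odd ✓
{c, e, v}: 3 true → odd ✓
{e, g, p}: 3 true → odd ✓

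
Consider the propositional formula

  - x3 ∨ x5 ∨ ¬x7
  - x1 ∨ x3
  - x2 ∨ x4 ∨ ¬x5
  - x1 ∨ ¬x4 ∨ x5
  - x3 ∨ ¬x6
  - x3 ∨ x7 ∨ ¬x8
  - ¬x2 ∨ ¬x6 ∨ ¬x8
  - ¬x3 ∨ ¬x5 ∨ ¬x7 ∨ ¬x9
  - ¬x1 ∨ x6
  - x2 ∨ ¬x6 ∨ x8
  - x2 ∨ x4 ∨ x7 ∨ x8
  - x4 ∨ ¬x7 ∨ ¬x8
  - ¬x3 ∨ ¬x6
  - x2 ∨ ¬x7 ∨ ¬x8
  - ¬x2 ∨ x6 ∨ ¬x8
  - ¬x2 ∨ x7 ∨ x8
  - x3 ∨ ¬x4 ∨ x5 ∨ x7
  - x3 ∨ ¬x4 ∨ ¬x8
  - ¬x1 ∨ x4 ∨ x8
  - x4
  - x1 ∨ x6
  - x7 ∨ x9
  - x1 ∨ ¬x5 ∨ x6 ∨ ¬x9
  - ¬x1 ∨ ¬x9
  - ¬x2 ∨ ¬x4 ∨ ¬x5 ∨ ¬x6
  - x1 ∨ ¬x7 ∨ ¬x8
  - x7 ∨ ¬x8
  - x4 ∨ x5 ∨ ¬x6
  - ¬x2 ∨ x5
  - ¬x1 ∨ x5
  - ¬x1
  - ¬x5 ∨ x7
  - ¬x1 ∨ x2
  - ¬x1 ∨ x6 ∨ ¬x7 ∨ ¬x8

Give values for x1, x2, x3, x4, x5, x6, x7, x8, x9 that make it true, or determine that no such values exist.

The formula is unsatisfiable.

Case x1 = True:
  Clause (¬x1) is falsified — contradiction.
Case x1 = False:
  (x1 ∨ x3) forces x3 = True.
  (¬x3 ∨ ¬x6) forces x6 = False.
  Clause (x1 ∨ x6) is falsified — contradiction.
Both cases fail, so the formula is unsatisfiable.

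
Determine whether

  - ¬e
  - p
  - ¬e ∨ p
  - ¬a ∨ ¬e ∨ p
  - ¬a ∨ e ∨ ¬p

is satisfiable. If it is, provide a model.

Unit clause (¬e) forces e = False.
Unit clause (p) forces p = True.
In (¬a ∨ e ∨ ¬p) only ¬a is left, so a = False.
All clauses satisfied.

a = False, p = True, e = False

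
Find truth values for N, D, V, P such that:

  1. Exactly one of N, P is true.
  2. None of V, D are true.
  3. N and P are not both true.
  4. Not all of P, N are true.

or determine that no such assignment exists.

N: True; D: False; V: False; P: False

  (1) {N, P}: 1 true — exactly one ✓
  (2) {V, D}: 0 true — none ✓
  (3) N=T, P=F — not both ✓
  (4) {P, N}: 1/2 true — not all ✓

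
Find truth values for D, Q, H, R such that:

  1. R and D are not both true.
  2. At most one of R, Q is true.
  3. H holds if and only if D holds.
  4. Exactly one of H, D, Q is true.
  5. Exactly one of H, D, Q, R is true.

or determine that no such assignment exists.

D: False, Q: True, H: False, R: False

  (1) R=F, D=F — not both ✓
  (2) {R, Q}: 1 true — at most one ✓
  (3) H=F, D=F — same ✓
  (4) {H, D, Q}: 1 true — exactly one ✓
  (5) {H, D, Q, R}: 1 true — exactly one ✓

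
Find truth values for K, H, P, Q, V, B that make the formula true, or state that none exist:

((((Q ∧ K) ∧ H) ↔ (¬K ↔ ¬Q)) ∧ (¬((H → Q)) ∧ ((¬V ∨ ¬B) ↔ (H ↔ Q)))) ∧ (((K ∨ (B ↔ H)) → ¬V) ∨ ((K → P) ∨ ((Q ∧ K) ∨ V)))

K = True; H = True; P = True; Q = False; V = True; B = True

  (((Q ∧ K) ∧ H) ↔ (¬K ↔ ¬Q)) ∧ (¬((H → Q)) ∧ ((¬V ∨ ¬B) ↔ (H ↔ Q))) = True
    ((Q ∧ K) ∧ H) ↔ (¬K ↔ ¬Q) = True
      (Q ∧ K) ∧ H = False
        Q ∧ K = False
      ¬K ↔ ¬Q = False
        ¬K = False
        ¬Q = True
    ¬((H → Q)) ∧ ((¬V ∨ ¬B) ↔ (H ↔ Q)) = True
      ¬((H → Q)) = True
        H → Q = False
      (¬V ∨ ¬B) ↔ (H ↔ Q) = True
        ¬V ∨ ¬B = False
          ¬V = False
          ¬B = False
        H ↔ Q = False
  ((K ∨ (B ↔ H)) → ¬V) ∨ ((K → P) ∨ ((Q ∧ K) ∨ V)) = True
    (K ∨ (B ↔ H)) → ¬V = False
      K ∨ (B ↔ H) = True
        B ↔ H = True
      ¬V = False
    (K → P) ∨ ((Q ∧ K) ∨ V) = True
      K → P = True
      (Q ∧ K) ∨ V = True
        Q ∧ K = False
Both conjuncts True, so the formula holds.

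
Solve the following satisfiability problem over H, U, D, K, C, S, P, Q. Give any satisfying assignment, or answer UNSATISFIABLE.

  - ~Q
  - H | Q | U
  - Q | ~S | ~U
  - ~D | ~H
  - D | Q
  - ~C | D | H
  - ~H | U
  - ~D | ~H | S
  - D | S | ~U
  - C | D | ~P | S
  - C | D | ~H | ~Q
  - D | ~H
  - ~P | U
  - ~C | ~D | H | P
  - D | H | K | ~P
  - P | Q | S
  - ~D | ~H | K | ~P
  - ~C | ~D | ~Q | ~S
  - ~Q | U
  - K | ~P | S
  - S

The formula is unsatisfiable.

Case S = True:
  (~Q) forces Q = False.
  (Q | ~S | ~U) forces U = False.
  (H | Q | U) forces H = True.
  Clause (~H | U) is falsified — contradiction.
Case S = False:
  Clause (S) is falsified — contradiction.
Both cases fail, so the formula is unsatisfiable.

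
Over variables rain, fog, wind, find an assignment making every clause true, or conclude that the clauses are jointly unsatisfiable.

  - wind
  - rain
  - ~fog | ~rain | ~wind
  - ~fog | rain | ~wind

Unit clause (wind) forces wind = True.
Unit clause (rain) forces rain = True.
In (~fog | ~rain | ~wind) only ~fog is left, so fog = False.
Check each clause:
  (wind): wind holds.
  (rain): rain holds.
  (~fog | ~rain | ~wind): ~fog holds.
  (~fog | rain | ~wind): ~fog holds.
All clauses satisfied.

rain=T; fog=F; wind=T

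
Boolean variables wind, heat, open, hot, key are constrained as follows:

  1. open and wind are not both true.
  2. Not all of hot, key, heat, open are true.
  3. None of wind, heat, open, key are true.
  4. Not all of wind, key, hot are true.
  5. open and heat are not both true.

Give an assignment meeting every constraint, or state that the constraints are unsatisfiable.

wind: False; heat: False; open: False; hot: False; key: False

  (1) open=F, wind=F — not both ✓
  (2) {hot, key, heat, open}: 0/4 true — not all ✓
  (3) {wind, heat, open, key}: 0 true — none ✓
  (4) {wind, key, hot}: 0/3 true — not all ✓
  (5) open=F, heat=F — not both ✓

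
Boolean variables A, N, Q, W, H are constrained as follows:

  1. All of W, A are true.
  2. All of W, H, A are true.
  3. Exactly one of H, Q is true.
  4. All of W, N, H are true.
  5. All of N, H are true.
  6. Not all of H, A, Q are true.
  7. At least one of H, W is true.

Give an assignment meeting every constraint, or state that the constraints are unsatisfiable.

A = True, N = True, Q = False, W = True, H = True

  (1) {W, A}: all 2 true ✓
  (2) {W, H, A}: all 3 true ✓
  (3) {H, Q}: 1 true — exactly one ✓
  (4) {W, N, H}: all 3 true ✓
  (5) {N, H}: all 2 true ✓
  (6) {H, A, Q}: 2/3 true — not all ✓
  (7) {H, W}: 2 true — at least one ✓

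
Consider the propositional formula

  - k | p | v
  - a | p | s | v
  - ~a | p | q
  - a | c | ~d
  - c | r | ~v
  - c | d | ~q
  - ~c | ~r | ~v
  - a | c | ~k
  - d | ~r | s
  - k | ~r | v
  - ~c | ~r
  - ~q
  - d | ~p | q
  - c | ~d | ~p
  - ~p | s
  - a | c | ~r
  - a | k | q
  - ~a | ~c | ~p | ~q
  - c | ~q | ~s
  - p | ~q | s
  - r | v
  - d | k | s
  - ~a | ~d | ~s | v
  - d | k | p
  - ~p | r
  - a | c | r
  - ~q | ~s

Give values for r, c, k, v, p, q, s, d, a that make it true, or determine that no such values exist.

r: False, c: True, k: True, v: True, p: False, q: False, s: True, d: True, a: False

Unit clause (~q) forces q = False.
Set r = False.
  then (r | v) forces v = True.
  then (~p | r) forces p = False.
  then (~a | p | q) forces a = False.
  then (c | r | ~v) forces c = True.
  then (a | k | q) forces k = True.
Set s = True.
Set d = True.
All clauses satisfied.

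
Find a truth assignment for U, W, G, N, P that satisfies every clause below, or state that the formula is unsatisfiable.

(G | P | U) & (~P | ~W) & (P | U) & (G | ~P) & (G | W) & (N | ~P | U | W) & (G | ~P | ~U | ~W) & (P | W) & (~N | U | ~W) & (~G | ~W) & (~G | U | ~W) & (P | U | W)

U = True, W = False, G = True, N = False, P = True

Set U = True.
Set W = False.
  then (G | W) forces G = True.
  then (P | W) forces P = True.
Set N = False.
All clauses satisfied.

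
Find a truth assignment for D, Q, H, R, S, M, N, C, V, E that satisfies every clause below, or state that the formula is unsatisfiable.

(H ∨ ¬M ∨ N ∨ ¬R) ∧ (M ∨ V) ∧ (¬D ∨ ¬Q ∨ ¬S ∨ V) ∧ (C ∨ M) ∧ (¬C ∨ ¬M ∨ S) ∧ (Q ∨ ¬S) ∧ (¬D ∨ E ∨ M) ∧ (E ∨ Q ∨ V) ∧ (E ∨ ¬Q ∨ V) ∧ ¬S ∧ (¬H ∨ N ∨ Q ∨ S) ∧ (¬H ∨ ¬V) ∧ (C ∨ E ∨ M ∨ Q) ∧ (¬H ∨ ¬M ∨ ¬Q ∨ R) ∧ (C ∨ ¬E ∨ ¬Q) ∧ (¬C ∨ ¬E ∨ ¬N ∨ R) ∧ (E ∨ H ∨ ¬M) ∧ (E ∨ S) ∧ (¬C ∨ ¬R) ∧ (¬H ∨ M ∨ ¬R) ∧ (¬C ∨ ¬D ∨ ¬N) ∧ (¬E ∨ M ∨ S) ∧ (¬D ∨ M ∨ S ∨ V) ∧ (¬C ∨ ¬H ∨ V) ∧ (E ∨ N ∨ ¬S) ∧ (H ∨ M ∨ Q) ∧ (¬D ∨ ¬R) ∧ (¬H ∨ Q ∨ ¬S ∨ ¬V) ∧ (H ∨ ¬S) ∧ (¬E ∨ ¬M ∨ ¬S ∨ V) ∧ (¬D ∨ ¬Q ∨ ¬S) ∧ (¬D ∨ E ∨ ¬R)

Unit clause (¬S) forces S = False.
In (E ∨ S) only E is left, so E = True.
In (¬E ∨ M ∨ S) only M is left, so M = True.
In (¬C ∨ ¬M ∨ S) only ¬C is left, so C = False.
In (C ∨ ¬E ∨ ¬Q) only ¬Q is left, so Q = False.
Set D = True.
  then (¬D ∨ ¬R) forces R = False.
Set H = True.
  then (¬H ∨ N ∨ Q ∨ S) forces N = True.
  then (¬H ∨ ¬V) forces V = False.
All clauses satisfied.

D = True, Q = False, H = True, R = False, S = False, M = True, N = True, C = False, V = False, E = True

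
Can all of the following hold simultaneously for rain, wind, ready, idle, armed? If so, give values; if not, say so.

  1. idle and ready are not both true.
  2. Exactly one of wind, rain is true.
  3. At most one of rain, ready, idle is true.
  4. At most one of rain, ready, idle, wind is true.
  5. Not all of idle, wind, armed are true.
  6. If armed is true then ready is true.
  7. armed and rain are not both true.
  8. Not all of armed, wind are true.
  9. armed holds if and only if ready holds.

rain: True, wind: False, ready: False, idle: False, armed: False

  (1) idle=F, ready=F — not both ✓
  (2) {wind, rain}: 1 true — exactly one ✓
  (3) {rain, ready, idle}: 1 true — at most one ✓
  (4) {rain, ready, idle, wind}: 1 true — at most one ✓
  (5) {idle, wind, armed}: 0/3 true — not all ✓
  (6) armed=F ⇒ ready: vacuous ✓
  (7) armed=F, rain=T — not both ✓
  (8) {armed, wind}: 0/2 true — not all ✓
  (9) armed=F, ready=F — same ✓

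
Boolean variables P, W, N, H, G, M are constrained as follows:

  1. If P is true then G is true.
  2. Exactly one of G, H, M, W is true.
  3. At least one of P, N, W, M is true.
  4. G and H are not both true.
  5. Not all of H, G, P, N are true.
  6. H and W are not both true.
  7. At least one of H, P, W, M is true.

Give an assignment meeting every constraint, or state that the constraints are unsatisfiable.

P: False, W: False, N: False, H: False, G: False, M: True

  (1) P=F ⇒ G: vacuous ✓
  (2) {G, H, M, W}: 1 true — exactly one ✓
  (3) {P, N, W, M}: 1 true — at least one ✓
  (4) G=F, H=F — not both ✓
  (5) {H, G, P, N}: 0/4 true — not all ✓
  (6) H=F, W=F — not both ✓
  (7) {H, P, W, M}: 1 true — at least one ✓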